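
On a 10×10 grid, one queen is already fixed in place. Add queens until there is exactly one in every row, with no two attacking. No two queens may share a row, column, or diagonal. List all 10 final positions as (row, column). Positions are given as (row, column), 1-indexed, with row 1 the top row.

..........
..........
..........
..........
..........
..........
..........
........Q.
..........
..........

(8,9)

Row 1: attacked by (8,9)→{2,9}. Safe: 1, 3, 4, 5, 6, 7, 8, 10. Place at column 7.
Row 2: attacked by (1,7)→{6,7,8}; (8,9)→{3,9}. Safe: 1, 2, 4, 5, 10. Place at column 2.
Row 3: attacked by (1,7)→{5,7,9}; (2,2)→{1,2,3}; (8,9)→{4,9}. Safe: 6, 8, 10. Place at column 6.
Row 4: attacked by (1,7)→{4,7,10}; (2,2)→{2,4}; (3,6)→{5,6,7}; (8,9)→{5,9}. Safe: 1, 3, 8. Place at column 3.
Row 5: attacked by (1,7)→{3,7}; (2,2)→{2,5}; (3,6)→{4,6,8}; (4,3)→{2,3,4}; (8,9)→{6,9}. Safe: 1, 10. Place at column 10.
Row 6: attacked by (1,7)→{2,7}; (2,2)→{2,6}; (3,6)→{3,6,9}; (4,3)→{1,3,5}; (5,10)→{9,10}; (8,9)→{7,9}. Safe: 4, 8. Place at column 8.
Row 7: attacked by (1,7)→{1,7}; (2,2)→{2,7}; (3,6)→{2,6,10}; (4,3)→{3,6}; (5,10)→{8,10}; (6,8)→{7,8,9}; (8,9)→{8,9,10}. Safe: 4, 5. Place at column 5.
Row 9: attacked by (1,7)→{7}; (2,2)→{2,9}; (3,6)→{6}; (4,3)→{3,8}; (5,10)→{6,10}; (6,8)→{5,8}; (7,5)→{3,5,7}; (8,9)→{8,9,10}. Safe: 1, 4. Place at column 4.
Row 10: attacked by (1,7)→{7}; (2,2)→{2,10}; (3,6)→{6}; (4,3)→{3,9}; (5,10)→{5,10}; (6,8)→{4,8}; (7,5)→{2,5,8}; (8,9)→{7,9}; (9,4)→{3,4,5}. Safe: 1. Place at column 1.
Columns [7, 2, 6, 3, 10, 8, 5, 9, 4, 1], r−c [-6, 0, -3, 1, -5, -2, 2, -1, 5, 9], r+c [8, 4, 9, 7, 15, 14, 12, 17, 13, 11] are all distinct, so no two queens attack.

(1,7) (2,2) (3,6) (4,3) (5,10) (6,8) (7,5) (8,9) (9,4) (10,1)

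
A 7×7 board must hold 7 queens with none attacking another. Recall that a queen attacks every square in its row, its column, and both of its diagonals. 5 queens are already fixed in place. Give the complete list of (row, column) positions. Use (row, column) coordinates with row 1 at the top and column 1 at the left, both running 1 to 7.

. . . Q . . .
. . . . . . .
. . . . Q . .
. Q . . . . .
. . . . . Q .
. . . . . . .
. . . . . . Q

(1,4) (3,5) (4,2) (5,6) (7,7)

(1,4) (2,1) (3,5) (4,2) (5,6) (6,3) (7,7)

Row 2: attacked by (1,4)→{3,4,5}; (3,5)→{4,5,6}; (4,2)→{2,4}; (5,6)→{3,6}; (7,7)→{2,7}. Safe: 1. Place at column 1.
Row 6: attacked by (1,4)→{4}; (2,1)→{1,5}; (3,5)→{2,5}; (4,2)→{2,4}; (5,6)→{5,6,7}; (7,7)→{6,7}. Safe: 3. Place at column 3.
Columns [4, 1, 5, 2, 6, 3, 7], r−c [-3, 1, -2, 2, -1, 3, 0], r+c [5, 3, 8, 6, 11, 9, 14] are all distinct, so no two queens attack.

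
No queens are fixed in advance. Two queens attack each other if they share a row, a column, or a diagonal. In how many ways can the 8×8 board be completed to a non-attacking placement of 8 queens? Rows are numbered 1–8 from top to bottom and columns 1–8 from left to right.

Branch on row 1: col 1 → 4; col 2 → 8; col 3 → 16; col 4 → 18; col 5 → 18; col 6 → 16; col 7 → 8; col 8 → 4.
Sum: 4 + 8 + 16 + 18 + 18 + 16 + 8 + 4 = 92.
(This is the classic 8-queens count.)

92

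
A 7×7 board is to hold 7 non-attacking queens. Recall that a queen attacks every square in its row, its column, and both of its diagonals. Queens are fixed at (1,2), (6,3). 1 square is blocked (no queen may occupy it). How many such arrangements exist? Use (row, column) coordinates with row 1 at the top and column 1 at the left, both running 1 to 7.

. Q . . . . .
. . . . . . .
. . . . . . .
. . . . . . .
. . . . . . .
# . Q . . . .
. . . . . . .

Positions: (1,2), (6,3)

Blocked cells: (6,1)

Branch on row 2: col 4 → 1; col 5 → 2; col 6 → 0.
Sum: 1 + 2 + 0 = 3.

3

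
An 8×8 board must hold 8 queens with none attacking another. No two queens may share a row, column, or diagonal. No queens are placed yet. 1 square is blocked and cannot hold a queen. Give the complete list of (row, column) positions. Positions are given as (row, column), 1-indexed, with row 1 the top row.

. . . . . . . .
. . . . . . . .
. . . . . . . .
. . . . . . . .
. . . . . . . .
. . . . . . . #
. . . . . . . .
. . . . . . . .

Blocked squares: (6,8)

(1,8) (2,2) (3,5) (4,3) (5,1) (6,7) (7,4) (8,6)

Row 1: Safe: 1, 2, 3, 4, 5, 6, 7, 8. Place at column 8.
Row 2: attacked by (1,8)→{7,8}. Safe: 1, 2, 3, 4, 5, 6. Place at column 2.
Row 3: attacked by (1,8)→{6,8}; (2,2)→{1,2,3}. Safe: 4, 5, 7. Place at column 5.
Row 4: attacked by (1,8)→{5,8}; (2,2)→{2,4}; (3,5)→{4,5,6}. Safe: 1, 3, 7. Place at column 3.
Row 5: attacked by (1,8)→{4,8}; (2,2)→{2,5}; (3,5)→{3,5,7}; (4,3)→{2,3,4}. Safe: 1, 6. Place at column 1.
Row 6: attacked by (1,8)→{3,8}; (2,2)→{2,6}; (3,5)→{2,5,8}; (4,3)→{1,3,5}; (5,1)→{1,2}. Blocked: 8. Safe: 4, 7. Place at column 7.
Row 7: attacked by (1,8)→{2,8}; (2,2)→{2,7}; (3,5)→{1,5}; (4,3)→{3,6}; (5,1)→{1,3}; (6,7)→{6,7,8}. Safe: 4. Place at column 4.
Row 8: attacked by (1,8)→{1,8}; (2,2)→{2,8}; (3,5)→{5}; (4,3)→{3,7}; (5,1)→{1,4}; (6,7)→{5,7}; (7,4)→{3,4,5}. Safe: 6. Place at column 6.
Columns [8, 2, 5, 3, 1, 7, 4, 6], r−c [-7, 0, -2, 1, 4, -1, 3, 2], r+c [9, 4, 8, 7, 6, 13, 11, 14] are all distinct, so no two queens attack.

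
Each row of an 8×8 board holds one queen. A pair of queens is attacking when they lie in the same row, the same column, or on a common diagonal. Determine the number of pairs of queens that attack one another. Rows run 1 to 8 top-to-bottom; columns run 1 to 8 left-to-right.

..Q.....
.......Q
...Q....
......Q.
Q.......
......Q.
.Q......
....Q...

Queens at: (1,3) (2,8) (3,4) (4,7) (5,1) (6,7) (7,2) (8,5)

Same column: (4,7)–(6,7) (column 7).
Same diagonal: (3,4)–(6,7) (|3−6| = |4−7| = 3); (6,7)–(8,5) (|6−8| = |7−5| = 2).
Total attacking pairs: 3.

3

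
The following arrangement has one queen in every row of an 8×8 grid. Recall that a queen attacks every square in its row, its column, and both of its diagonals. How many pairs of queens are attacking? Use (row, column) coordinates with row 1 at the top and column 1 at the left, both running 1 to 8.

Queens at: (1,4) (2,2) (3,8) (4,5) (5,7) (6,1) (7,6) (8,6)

Same column: (7,6)–(8,6) (column 6).
Total attacking pairs: 1.

1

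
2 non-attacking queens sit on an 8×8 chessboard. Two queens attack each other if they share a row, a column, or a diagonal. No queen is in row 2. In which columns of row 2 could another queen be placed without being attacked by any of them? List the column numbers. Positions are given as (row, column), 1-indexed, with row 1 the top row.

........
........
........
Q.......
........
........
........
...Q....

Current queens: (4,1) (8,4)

columns 2, 5, 6, 7, 8

(4,1) attacks row 2 at column 1 and diagonals 3.
(8,4) attacks row 2 at column 4.
Attacked columns: {1, 3, 4}. Safe: {2, 5, 6, 7, 8}.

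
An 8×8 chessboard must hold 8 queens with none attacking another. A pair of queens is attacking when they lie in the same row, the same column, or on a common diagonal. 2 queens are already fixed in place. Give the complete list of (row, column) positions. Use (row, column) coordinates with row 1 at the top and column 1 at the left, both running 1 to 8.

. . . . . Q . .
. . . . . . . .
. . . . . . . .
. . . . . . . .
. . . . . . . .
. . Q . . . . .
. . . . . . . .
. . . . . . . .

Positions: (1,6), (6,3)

Row 2: attacked by (1,6)→{5,6,7}; (6,3)→{3,7}. Safe: 1, 2, 4, 8. Place at column 1.
Row 3: attacked by (1,6)→{4,6,8}; (2,1)→{1,2}; (6,3)→{3,6}. Safe: 5, 7. Place at column 5.
Row 4: attacked by (1,6)→{3,6}; (2,1)→{1,3}; (3,5)→{4,5,6}; (6,3)→{1,3,5}. Safe: 2, 7, 8. Place at column 2.
Row 5: attacked by (1,6)→{2,6}; (2,1)→{1,4}; (3,5)→{3,5,7}; (4,2)→{1,2,3}; (6,3)→{2,3,4}. Safe: 8. Place at column 8.
Row 7: attacked by (1,6)→{6}; (2,1)→{1,6}; (3,5)→{1,5}; (4,2)→{2,5}; (5,8)→{6,8}; (6,3)→{2,3,4}. Safe: 7. Place at column 7.
Row 8: attacked by (1,6)→{6}; (2,1)→{1,7}; (3,5)→{5}; (4,2)→{2,6}; (5,8)→{5,8}; (6,3)→{1,3,5}; (7,7)→{6,7,8}. Safe: 4. Place at column 4.
Columns [6, 1, 5, 2, 8, 3, 7, 4], r−c [-5, 1, -2, 2, -3, 3, 0, 4], r+c [7, 3, 8, 6, 13, 9, 14, 12] are all distinct, so no two queens attack.

(1,6) (2,1) (3,5) (4,2) (5,8) (6,3) (7,7) (8,4)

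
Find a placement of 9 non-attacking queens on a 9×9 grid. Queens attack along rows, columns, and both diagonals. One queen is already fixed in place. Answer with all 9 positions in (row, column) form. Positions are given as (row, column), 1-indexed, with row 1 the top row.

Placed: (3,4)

(1,5) (2,9) (3,4) (4,6) (5,8) (6,2) (7,7) (8,1) (9,3)

Row 1: attacked by (3,4)→{2,4,6}. Safe: 1, 3, 5, 7, 8, 9. Place at column 5.
Row 2: attacked by (1,5)→{4,5,6}; (3,4)→{3,4,5}. Safe: 1, 2, 7, 8, 9. Place at column 9.
Row 4: attacked by (1,5)→{2,5,8}; (2,9)→{7,9}; (3,4)→{3,4,5}. Safe: 1, 6. Place at column 6.
Row 5: attacked by (1,5)→{1,5,9}; (2,9)→{6,9}; (3,4)→{2,4,6}; (4,6)→{5,6,7}. Safe: 3, 8. Place at column 8.
Row 6: attacked by (1,5)→{5}; (2,9)→{5,9}; (3,4)→{1,4,7}; (4,6)→{4,6,8}; (5,8)→{7,8,9}. Safe: 2, 3. Place at column 2.
Row 7: attacked by (1,5)→{5}; (2,9)→{4,9}; (3,4)→{4,8}; (4,6)→{3,6,9}; (5,8)→{6,8}; (6,2)→{1,2,3}. Safe: 7. Place at column 7.
Row 8: attacked by (1,5)→{5}; (2,9)→{3,9}; (3,4)→{4,9}; (4,6)→{2,6}; (5,8)→{5,8}; (6,2)→{2,4}; (7,7)→{6,7,8}. Safe: 1. Place at column 1.
Row 9: attacked by (1,5)→{5}; (2,9)→{2,9}; (3,4)→{4}; (4,6)→{1,6}; (5,8)→{4,8}; (6,2)→{2,5}; (7,7)→{5,7,9}; (8,1)→{1,2}. Safe: 3. Place at column 3.
Columns [5, 9, 4, 6, 8, 2, 7, 1, 3], r−c [-4, -7, -1, -2, -3, 4, 0, 7, 6], r+c [6, 11, 7, 10, 13, 8, 14, 9, 12] are all distinct, so no two queens attack.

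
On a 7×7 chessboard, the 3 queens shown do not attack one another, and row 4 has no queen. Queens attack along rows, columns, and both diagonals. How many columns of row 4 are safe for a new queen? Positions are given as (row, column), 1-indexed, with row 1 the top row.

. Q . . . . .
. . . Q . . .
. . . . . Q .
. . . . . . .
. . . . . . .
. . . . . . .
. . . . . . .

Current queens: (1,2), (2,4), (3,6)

(1,2) attacks row 4 at column 2 and diagonals 5.
(2,4) attacks row 4 at column 4 and diagonals 2, 6.
(3,6) attacks row 4 at column 6 and diagonals 5, 7.
Attacked columns: {2, 4, 5, 6, 7}. Safe: {1, 3}.

2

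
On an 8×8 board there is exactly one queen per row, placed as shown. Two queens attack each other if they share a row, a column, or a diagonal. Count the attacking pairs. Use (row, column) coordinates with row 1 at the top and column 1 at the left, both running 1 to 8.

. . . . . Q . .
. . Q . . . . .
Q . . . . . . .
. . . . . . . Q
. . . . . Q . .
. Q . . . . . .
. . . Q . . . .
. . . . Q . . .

4

Same column: (1,6)–(5,6) (column 6).
Same diagonal: (2,3)–(5,6) (|2−5| = |3−6| = 3); (5,6)–(7,4) (|5−7| = |6−4| = 2); (7,4)–(8,5) (|7−8| = |4−5| = 1).
Total attacking pairs: 4.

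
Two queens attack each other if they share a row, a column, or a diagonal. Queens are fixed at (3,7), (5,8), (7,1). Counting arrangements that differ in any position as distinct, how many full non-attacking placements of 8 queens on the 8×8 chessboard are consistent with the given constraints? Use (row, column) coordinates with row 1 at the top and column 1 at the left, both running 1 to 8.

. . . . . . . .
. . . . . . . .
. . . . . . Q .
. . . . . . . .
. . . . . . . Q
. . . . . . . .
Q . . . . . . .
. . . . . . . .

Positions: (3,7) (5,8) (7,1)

Branch on row 1: col 2 → 0; col 3 → 0; col 6 → 1.
Sum: 0 + 0 + 1 = 1.

1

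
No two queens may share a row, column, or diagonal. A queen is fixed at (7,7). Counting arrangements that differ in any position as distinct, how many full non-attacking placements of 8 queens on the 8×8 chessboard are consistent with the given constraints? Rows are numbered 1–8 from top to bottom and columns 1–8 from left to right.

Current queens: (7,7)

Branch on row 1: col 2 → 3; col 3 → 5; col 4 → 2; col 5 → 1; col 6 → 3; col 8 → 2.
Sum: 3 + 5 + 2 + 1 + 3 + 2 = 16.

16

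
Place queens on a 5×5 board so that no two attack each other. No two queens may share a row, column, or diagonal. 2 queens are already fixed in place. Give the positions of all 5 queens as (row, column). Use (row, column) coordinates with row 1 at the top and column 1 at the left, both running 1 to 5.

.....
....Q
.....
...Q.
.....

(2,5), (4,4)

Row 1: attacked by (2,5)→{4,5}; (4,4)→{1,4}. Safe: 2, 3. Place at column 3.
Row 3: attacked by (1,3)→{1,3,5}; (2,5)→{4,5}; (4,4)→{3,4,5}. Safe: 2. Place at column 2.
Row 5: attacked by (1,3)→{3}; (2,5)→{2,5}; (3,2)→{2,4}; (4,4)→{3,4,5}. Safe: 1. Place at column 1.
Columns [3, 5, 2, 4, 1], r−c [-2, -3, 1, 0, 4], r+c [4, 7, 5, 8, 6] are all distinct, so no two queens attack.

(1,3) (2,5) (3,2) (4,4) (5,1)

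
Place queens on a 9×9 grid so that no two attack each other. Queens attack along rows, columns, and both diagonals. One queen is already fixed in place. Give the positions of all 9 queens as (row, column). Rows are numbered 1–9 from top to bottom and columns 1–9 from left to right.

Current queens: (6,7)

Row 1: attacked by (6,7)→{2,7}. Safe: 1, 3, 4, 5, 6, 8, 9. Place at column 4.
Row 2: attacked by (1,4)→{3,4,5}; (6,7)→{3,7}. Safe: 1, 2, 6, 8, 9. Place at column 9.
Row 3: attacked by (1,4)→{2,4,6}; (2,9)→{8,9}; (6,7)→{4,7}. Safe: 1, 3, 5. Place at column 5.
Row 4: attacked by (1,4)→{1,4,7}; (2,9)→{7,9}; (3,5)→{4,5,6}; (6,7)→{5,7,9}. Safe: 2, 3, 8. Place at column 3.
Row 5: attacked by (1,4)→{4,8}; (2,9)→{6,9}; (3,5)→{3,5,7}; (4,3)→{2,3,4}; (6,7)→{6,7,8}. Safe: 1. Place at column 1.
Row 7: attacked by (1,4)→{4}; (2,9)→{4,9}; (3,5)→{1,5,9}; (4,3)→{3,6}; (5,1)→{1,3}; (6,7)→{6,7,8}. Safe: 2. Place at column 2.
Row 8: attacked by (1,4)→{4}; (2,9)→{3,9}; (3,5)→{5}; (4,3)→{3,7}; (5,1)→{1,4}; (6,7)→{5,7,9}; (7,2)→{1,2,3}. Safe: 6, 8. Place at column 8.
Row 9: attacked by (1,4)→{4}; (2,9)→{2,9}; (3,5)→{5}; (4,3)→{3,8}; (5,1)→{1,5}; (6,7)→{4,7}; (7,2)→{2,4}; (8,8)→{7,8,9}. Safe: 6. Place at column 6.
Columns [4, 9, 5, 3, 1, 7, 2, 8, 6], r−c [-3, -7, -2, 1, 4, -1, 5, 0, 3], r+c [5, 11, 8, 7, 6, 13, 9, 16, 15] are all distinct, so no two queens attack.

(1,4) (2,9) (3,5) (4,3) (5,1) (6,7) (7,2) (8,8) (9,6)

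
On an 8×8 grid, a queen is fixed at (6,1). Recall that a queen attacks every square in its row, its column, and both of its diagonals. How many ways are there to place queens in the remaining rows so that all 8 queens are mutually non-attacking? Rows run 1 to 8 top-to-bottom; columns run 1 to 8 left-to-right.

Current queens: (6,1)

16

Branch on row 1: col 2 → 1; col 3 → 4; col 4 → 4; col 5 → 4; col 7 → 3; col 8 → 0.
Sum: 1 + 4 + 4 + 4 + 3 + 0 = 16.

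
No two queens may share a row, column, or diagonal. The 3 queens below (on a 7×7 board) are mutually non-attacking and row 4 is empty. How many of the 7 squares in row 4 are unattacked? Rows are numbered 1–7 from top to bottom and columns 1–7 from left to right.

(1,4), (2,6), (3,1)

(1,4) attacks row 4 at column 4 and diagonals 1, 7.
(2,6) attacks row 4 at column 6 and diagonals 4.
(3,1) attacks row 4 at column 1 and diagonals 2.
Attacked columns: {1, 2, 4, 6, 7}. Safe: {3, 5}.

2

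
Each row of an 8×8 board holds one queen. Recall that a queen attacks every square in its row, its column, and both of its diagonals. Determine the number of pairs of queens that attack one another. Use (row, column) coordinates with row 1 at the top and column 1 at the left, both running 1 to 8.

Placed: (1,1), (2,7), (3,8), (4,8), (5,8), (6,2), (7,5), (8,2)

6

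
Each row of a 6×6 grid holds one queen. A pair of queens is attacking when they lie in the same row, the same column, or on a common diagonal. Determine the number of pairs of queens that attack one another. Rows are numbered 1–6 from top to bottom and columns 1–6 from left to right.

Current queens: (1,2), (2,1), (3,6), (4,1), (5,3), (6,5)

Same column: (2,1)–(4,1) (column 1).
Same diagonal: (1,2)–(2,1) (|1−2| = |2−1| = 1); (2,1)–(6,5) (|2−6| = |1−5| = 4).
Total attacking pairs: 3.

3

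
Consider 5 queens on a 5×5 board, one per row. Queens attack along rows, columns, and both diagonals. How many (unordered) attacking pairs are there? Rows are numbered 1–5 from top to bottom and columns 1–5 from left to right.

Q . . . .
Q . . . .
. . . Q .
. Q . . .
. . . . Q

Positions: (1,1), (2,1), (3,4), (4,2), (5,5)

2

Same column: (1,1)–(2,1) (column 1).
Same diagonal: (1,1)–(5,5) (|1−5| = |1−5| = 4).
Total attacking pairs: 2.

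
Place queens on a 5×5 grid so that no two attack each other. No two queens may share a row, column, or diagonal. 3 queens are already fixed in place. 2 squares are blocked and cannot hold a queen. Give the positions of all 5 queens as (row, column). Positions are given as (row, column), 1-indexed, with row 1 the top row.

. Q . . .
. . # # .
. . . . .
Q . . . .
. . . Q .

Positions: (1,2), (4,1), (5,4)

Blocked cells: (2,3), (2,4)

(1,2) (2,5) (3,3) (4,1) (5,4)

Row 2: attacked by (1,2)→{1,2,3}; (4,1)→{1,3}; (5,4)→{1,4}. Blocked: 3,4. Safe: 5. Place at column 5.
Row 3: attacked by (1,2)→{2,4}; (2,5)→{4,5}; (4,1)→{1,2}; (5,4)→{2,4}. Safe: 3. Place at column 3.
Columns [2, 5, 3, 1, 4], r−c [-1, -3, 0, 3, 1], r+c [3, 7, 6, 5, 9] are all distinct, so no two queens attack.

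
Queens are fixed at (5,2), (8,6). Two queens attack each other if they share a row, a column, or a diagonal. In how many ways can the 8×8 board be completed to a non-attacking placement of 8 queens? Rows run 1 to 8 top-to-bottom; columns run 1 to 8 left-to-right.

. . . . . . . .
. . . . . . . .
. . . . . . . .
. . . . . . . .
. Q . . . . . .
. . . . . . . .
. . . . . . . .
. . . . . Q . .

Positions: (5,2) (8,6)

Branch on row 1: col 1 → 0; col 3 → 0; col 4 → 2; col 5 → 1; col 7 → 0; col 8 → 0.
Sum: 0 + 0 + 2 + 1 + 0 + 0 = 3.

3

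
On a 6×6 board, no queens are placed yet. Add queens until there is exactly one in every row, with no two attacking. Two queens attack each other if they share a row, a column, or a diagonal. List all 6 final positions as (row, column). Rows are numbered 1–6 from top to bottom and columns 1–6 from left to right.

(1,5) (2,3) (3,1) (4,6) (5,4) (6,2)

Row 1: Safe: 1, 2, 3, 4, 5, 6. Place at column 5.
Row 2: attacked by (1,5)→{4,5,6}. Safe: 1, 2, 3. Place at column 3.
Row 3: attacked by (1,5)→{3,5}; (2,3)→{2,3,4}. Safe: 1, 6. Place at column 1.
Row 4: attacked by (1,5)→{2,5}; (2,3)→{1,3,5}; (3,1)→{1,2}. Safe: 4, 6. Place at column 6.
Row 5: attacked by (1,5)→{1,5}; (2,3)→{3,6}; (3,1)→{1,3}; (4,6)→{5,6}. Safe: 2, 4. Place at column 4.
Row 6: attacked by (1,5)→{5}; (2,3)→{3}; (3,1)→{1,4}; (4,6)→{4,6}; (5,4)→{3,4,5}. Safe: 2. Place at column 2.
Columns [5, 3, 1, 6, 4, 2], r−c [-4, -1, 2, -2, 1, 4], r+c [6, 5, 4, 10, 9, 8] are all distinct, so no two queens attack.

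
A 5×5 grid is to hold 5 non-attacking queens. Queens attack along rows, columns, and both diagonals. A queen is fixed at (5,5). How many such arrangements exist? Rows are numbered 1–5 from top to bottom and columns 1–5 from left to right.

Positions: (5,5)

Branch on row 1: col 2 → 1; col 3 → 1; col 4 → 0.
Sum: 1 + 1 + 0 = 2.

2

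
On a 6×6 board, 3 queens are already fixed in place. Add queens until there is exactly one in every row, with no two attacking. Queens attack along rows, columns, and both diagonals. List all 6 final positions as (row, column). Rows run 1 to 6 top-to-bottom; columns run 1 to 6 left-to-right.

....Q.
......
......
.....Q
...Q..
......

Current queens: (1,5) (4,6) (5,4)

Row 2: attacked by (1,5)→{4,5,6}; (4,6)→{4,6}; (5,4)→{1,4}. Safe: 2, 3. Place at column 3.
Row 3: attacked by (1,5)→{3,5}; (2,3)→{2,3,4}; (4,6)→{5,6}; (5,4)→{2,4,6}. Safe: 1. Place at column 1.
Row 6: attacked by (1,5)→{5}; (2,3)→{3}; (3,1)→{1,4}; (4,6)→{4,6}; (5,4)→{3,4,5}. Safe: 2. Place at column 2.
Columns [5, 3, 1, 6, 4, 2], r−c [-4, -1, 2, -2, 1, 4], r+c [6, 5, 4, 10, 9, 8] are all distinct, so no two queens attack.

(1,5) (2,3) (3,1) (4,6) (5,4) (6,2)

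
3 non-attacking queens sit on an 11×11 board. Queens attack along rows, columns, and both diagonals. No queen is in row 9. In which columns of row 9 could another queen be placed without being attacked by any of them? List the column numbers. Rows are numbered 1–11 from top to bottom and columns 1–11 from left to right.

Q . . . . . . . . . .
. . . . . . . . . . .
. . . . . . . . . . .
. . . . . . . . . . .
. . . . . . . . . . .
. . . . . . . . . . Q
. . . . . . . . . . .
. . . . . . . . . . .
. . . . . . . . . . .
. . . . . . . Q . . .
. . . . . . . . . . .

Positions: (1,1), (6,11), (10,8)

columns 2, 3, 4, 5, 6, 10

(1,1) attacks row 9 at column 1 and diagonals 9.
(6,11) attacks row 9 at column 11 and diagonals 8.
(10,8) attacks row 9 at column 8 and diagonals 7, 9.
Attacked columns: {1, 7, 8, 9, 11}. Safe: {2, 3, 4, 5, 6, 10}.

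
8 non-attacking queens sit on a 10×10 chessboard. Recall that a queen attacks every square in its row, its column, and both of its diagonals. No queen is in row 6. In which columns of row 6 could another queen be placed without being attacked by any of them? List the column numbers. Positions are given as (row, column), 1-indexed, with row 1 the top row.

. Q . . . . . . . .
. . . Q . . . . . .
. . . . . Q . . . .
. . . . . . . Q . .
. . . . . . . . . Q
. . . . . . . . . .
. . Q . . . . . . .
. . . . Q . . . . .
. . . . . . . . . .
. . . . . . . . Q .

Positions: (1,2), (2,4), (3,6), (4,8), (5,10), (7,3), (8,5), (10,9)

(1,2) attacks row 6 at column 2 and diagonals 7.
(2,4) attacks row 6 at column 4 and diagonals 8.
(3,6) attacks row 6 at column 6 and diagonals 3, 9.
(4,8) attacks row 6 at column 8 and diagonals 6, 10.
(5,10) attacks row 6 at column 10 and diagonals 9.
(7,3) attacks row 6 at column 3 and diagonals 2, 4.
(8,5) attacks row 6 at column 5 and diagonals 3, 7.
(10,9) attacks row 6 at column 9 and diagonals 5.
Attacked columns: {2, 3, 4, 5, 6, 7, 8, 9, 10}. Safe: {1}.

columns 1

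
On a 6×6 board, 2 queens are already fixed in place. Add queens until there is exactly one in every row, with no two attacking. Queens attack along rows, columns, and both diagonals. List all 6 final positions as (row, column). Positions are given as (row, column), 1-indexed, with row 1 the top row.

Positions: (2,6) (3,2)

(1,3) (2,6) (3,2) (4,5) (5,1) (6,4)

Row 1: attacked by (2,6)→{5,6}; (3,2)→{2,4}. Safe: 1, 3. Place at column 3.
Row 4: attacked by (1,3)→{3,6}; (2,6)→{4,6}; (3,2)→{1,2,3}. Safe: 5. Place at column 5.
Row 5: attacked by (1,3)→{3}; (2,6)→{3,6}; (3,2)→{2,4}; (4,5)→{4,5,6}. Safe: 1. Place at column 1.
Row 6: attacked by (1,3)→{3}; (2,6)→{2,6}; (3,2)→{2,5}; (4,5)→{3,5}; (5,1)→{1,2}. Safe: 4. Place at column 4.
Columns [3, 6, 2, 5, 1, 4], r−c [-2, -4, 1, -1, 4, 2], r+c [4, 8, 5, 9, 6, 10] are all distinct, so no two queens attack.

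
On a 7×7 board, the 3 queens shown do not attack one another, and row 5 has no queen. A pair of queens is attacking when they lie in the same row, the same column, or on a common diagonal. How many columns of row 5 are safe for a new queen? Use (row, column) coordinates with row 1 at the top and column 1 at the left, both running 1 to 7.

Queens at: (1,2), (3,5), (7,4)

1

(1,2) attacks row 5 at column 2 and diagonals 6.
(3,5) attacks row 5 at column 5 and diagonals 3, 7.
(7,4) attacks row 5 at column 4 and diagonals 2, 6.
Attacked columns: {2, 3, 4, 5, 6, 7}. Safe: {1}.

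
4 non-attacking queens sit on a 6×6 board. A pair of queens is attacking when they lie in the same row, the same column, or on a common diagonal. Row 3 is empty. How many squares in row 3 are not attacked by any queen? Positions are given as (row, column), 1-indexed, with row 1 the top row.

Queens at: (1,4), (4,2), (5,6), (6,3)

1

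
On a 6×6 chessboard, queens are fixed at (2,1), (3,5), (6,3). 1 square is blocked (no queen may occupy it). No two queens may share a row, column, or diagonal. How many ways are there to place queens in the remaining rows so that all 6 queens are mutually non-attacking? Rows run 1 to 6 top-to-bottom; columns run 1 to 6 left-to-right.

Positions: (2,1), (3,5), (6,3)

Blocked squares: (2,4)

1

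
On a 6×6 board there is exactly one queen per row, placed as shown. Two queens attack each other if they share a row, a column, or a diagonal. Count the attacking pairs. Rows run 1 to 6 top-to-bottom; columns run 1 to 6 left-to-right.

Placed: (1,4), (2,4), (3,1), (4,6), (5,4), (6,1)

5

Same column: (1,4)–(2,4) (column 4); (1,4)–(5,4) (column 4); (2,4)–(5,4) (column 4); (3,1)–(6,1) (column 1).
Same diagonal: (2,4)–(4,6) (|2−4| = |4−6| = 2).
Total attacking pairs: 5.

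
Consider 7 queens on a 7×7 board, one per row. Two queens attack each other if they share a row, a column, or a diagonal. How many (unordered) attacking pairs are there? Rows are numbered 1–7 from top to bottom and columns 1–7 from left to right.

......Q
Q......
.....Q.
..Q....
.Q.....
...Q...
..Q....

4

Same column: (4,3)–(7,3) (column 3).
Same diagonal: (2,1)–(4,3) (|2−4| = |1−3| = 2); (4,3)–(5,2) (|4−5| = |3−2| = 1); (6,4)–(7,3) (|6−7| = |4−3| = 1).
Total attacking pairs: 4.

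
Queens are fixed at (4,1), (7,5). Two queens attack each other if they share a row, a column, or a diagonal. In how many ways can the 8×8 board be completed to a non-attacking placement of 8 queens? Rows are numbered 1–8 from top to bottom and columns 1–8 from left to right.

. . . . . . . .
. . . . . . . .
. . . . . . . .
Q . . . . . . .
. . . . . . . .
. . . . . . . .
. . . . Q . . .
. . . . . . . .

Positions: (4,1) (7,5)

3

Branch on row 1: col 2 → 0; col 3 → 1; col 6 → 2; col 7 → 0; col 8 → 0.
Sum: 0 + 1 + 2 + 0 + 0 = 3.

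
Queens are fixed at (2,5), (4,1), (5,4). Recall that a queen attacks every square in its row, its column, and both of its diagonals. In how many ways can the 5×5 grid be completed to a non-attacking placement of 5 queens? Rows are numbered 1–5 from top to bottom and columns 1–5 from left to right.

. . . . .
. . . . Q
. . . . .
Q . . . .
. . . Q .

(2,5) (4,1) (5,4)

Branch on row 1: col 2 → 1; col 3 → 0.
Sum: 1 + 0 = 1.

1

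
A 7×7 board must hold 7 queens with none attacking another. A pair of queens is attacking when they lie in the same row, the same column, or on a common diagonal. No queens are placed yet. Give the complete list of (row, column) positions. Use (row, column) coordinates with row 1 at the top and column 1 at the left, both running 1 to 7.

Row 1: Safe: 1, 2, 3, 4, 5, 6, 7. Place at column 6.
Row 2: attacked by (1,6)→{5,6,7}. Safe: 1, 2, 3, 4. Place at column 2.
Row 3: attacked by (1,6)→{4,6}; (2,2)→{1,2,3}. Safe: 5, 7. Place at column 5.
Row 4: attacked by (1,6)→{3,6}; (2,2)→{2,4}; (3,5)→{4,5,6}. Safe: 1, 7. Place at column 1.
Row 5: attacked by (1,6)→{2,6}; (2,2)→{2,5}; (3,5)→{3,5,7}; (4,1)→{1,2}. Safe: 4. Place at column 4.
Row 6: attacked by (1,6)→{1,6}; (2,2)→{2,6}; (3,5)→{2,5}; (4,1)→{1,3}; (5,4)→{3,4,5}. Safe: 7. Place at column 7.
Row 7: attacked by (1,6)→{6}; (2,2)→{2,7}; (3,5)→{1,5}; (4,1)→{1,4}; (5,4)→{2,4,6}; (6,7)→{6,7}. Safe: 3. Place at column 3.
Columns [6, 2, 5, 1, 4, 7, 3], r−c [-5, 0, -2, 3, 1, -1, 4], r+c [7, 4, 8, 5, 9, 13, 10] are all distinct, so no two queens attack.

(1,6) (2,2) (3,5) (4,1) (5,4) (6,7) (7,3)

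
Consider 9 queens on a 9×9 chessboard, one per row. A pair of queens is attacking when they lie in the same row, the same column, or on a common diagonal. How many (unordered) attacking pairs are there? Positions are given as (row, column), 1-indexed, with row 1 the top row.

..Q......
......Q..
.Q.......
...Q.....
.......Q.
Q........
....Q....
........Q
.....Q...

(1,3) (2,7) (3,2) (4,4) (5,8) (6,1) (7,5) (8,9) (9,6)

0

All columns are distinct and no two queens satisfy |Δrow| = |Δcol|, so no pair attacks.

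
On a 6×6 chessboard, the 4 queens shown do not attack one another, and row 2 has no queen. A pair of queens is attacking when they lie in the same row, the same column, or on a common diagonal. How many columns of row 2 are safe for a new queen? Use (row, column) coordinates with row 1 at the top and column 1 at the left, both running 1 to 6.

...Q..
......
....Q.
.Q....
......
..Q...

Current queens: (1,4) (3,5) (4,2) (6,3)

1

(1,4) attacks row 2 at column 4 and diagonals 3, 5.
(3,5) attacks row 2 at column 5 and diagonals 4, 6.
(4,2) attacks row 2 at column 2 and diagonals 4.
(6,3) attacks row 2 at column 3.
Attacked columns: {2, 3, 4, 5, 6}. Safe: {1}.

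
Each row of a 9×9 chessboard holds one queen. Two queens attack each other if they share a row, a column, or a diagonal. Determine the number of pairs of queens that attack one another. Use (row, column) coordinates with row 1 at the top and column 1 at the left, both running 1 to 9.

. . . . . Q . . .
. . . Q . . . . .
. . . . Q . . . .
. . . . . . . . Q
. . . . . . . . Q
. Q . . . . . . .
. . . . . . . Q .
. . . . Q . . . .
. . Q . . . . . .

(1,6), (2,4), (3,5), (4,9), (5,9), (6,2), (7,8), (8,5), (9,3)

6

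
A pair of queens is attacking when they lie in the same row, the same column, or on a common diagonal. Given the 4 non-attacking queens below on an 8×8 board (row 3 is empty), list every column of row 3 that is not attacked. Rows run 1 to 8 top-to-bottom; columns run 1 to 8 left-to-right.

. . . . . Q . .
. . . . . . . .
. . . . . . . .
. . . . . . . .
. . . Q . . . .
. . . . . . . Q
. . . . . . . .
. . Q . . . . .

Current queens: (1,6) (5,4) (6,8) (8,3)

(1,6) attacks row 3 at column 6 and diagonals 4, 8.
(5,4) attacks row 3 at column 4 and diagonals 2, 6.
(6,8) attacks row 3 at column 8 and diagonals 5.
(8,3) attacks row 3 at column 3 and diagonals 8.
Attacked columns: {2, 3, 4, 5, 6, 8}. Safe: {1, 7}.

columns 1, 7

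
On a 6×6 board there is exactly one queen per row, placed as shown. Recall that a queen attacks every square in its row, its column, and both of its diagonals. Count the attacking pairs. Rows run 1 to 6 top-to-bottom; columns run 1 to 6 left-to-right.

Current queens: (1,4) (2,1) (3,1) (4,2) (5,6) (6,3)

Same column: (2,1)–(3,1) (column 1).
Same diagonal: (3,1)–(4,2) (|3−4| = |1−2| = 1).
Total attacking pairs: 2.

2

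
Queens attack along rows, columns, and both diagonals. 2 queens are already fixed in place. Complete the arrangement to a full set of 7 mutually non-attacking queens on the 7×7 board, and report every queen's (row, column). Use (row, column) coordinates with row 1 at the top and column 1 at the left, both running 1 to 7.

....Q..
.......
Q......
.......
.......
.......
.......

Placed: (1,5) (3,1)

Row 2: attacked by (1,5)→{4,5,6}; (3,1)→{1,2}. Safe: 3, 7. Place at column 3.
Row 4: attacked by (1,5)→{2,5}; (2,3)→{1,3,5}; (3,1)→{1,2}. Safe: 4, 6, 7. Place at column 6.
Row 5: attacked by (1,5)→{1,5}; (2,3)→{3,6}; (3,1)→{1,3}; (4,6)→{5,6,7}. Safe: 2, 4. Place at column 4.
Row 6: attacked by (1,5)→{5}; (2,3)→{3,7}; (3,1)→{1,4}; (4,6)→{4,6}; (5,4)→{3,4,5}. Safe: 2. Place at column 2.
Row 7: attacked by (1,5)→{5}; (2,3)→{3}; (3,1)→{1,5}; (4,6)→{3,6}; (5,4)→{2,4,6}; (6,2)→{1,2,3}. Safe: 7. Place at column 7.
Columns [5, 3, 1, 6, 4, 2, 7], r−c [-4, -1, 2, -2, 1, 4, 0], r+c [6, 5, 4, 10, 9, 8, 14] are all distinct, so no two queens attack.

(1,5) (2,3) (3,1) (4,6) (5,4) (6,2) (7,7)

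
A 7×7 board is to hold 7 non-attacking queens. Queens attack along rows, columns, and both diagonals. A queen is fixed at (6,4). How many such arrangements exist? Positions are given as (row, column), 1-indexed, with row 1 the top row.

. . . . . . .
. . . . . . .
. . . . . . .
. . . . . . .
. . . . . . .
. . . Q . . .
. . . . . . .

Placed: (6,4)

6

Branch on row 1: col 1 → 1; col 2 → 1; col 3 → 1; col 5 → 1; col 6 → 1; col 7 → 1.
Sum: 1 + 1 + 1 + 1 + 1 + 1 = 6.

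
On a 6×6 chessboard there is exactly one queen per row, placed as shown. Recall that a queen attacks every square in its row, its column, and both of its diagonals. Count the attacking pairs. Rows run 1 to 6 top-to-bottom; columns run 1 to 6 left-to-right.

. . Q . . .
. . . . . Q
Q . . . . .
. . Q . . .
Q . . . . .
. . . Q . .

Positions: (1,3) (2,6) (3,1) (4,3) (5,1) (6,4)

Same column: (1,3)–(4,3) (column 3); (3,1)–(5,1) (column 1).
Same diagonal: (1,3)–(3,1) (|1−3| = |3−1| = 2); (3,1)–(6,4) (|3−6| = |1−4| = 3).
Total attacking pairs: 4.

4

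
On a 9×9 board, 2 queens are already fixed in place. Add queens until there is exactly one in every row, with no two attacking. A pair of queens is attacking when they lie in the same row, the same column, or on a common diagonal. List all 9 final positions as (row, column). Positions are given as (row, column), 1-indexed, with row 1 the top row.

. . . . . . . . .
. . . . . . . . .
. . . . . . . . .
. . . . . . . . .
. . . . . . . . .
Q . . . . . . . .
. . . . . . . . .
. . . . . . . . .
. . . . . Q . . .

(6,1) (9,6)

Row 1: attacked by (6,1)→{1,6}; (9,6)→{6}. Safe: 2, 3, 4, 5, 7, 8, 9. Place at column 3.
Row 2: attacked by (1,3)→{2,3,4}; (6,1)→{1,5}; (9,6)→{6}. Safe: 7, 8, 9. Place at column 9.
Row 3: attacked by (1,3)→{1,3,5}; (2,9)→{8,9}; (6,1)→{1,4}; (9,6)→{6}. Safe: 2, 7. Place at column 2.
Row 4: attacked by (1,3)→{3,6}; (2,9)→{7,9}; (3,2)→{1,2,3}; (6,1)→{1,3}; (9,6)→{1,6}. Safe: 4, 5, 8. Place at column 5.
Row 5: attacked by (1,3)→{3,7}; (2,9)→{6,9}; (3,2)→{2,4}; (4,5)→{4,5,6}; (6,1)→{1,2}; (9,6)→{2,6}. Safe: 8. Place at column 8.
Row 7: attacked by (1,3)→{3,9}; (2,9)→{4,9}; (3,2)→{2,6}; (4,5)→{2,5,8}; (5,8)→{6,8}; (6,1)→{1,2}; (9,6)→{4,6,8}. Safe: 7. Place at column 7.
Row 8: attacked by (1,3)→{3}; (2,9)→{3,9}; (3,2)→{2,7}; (4,5)→{1,5,9}; (5,8)→{5,8}; (6,1)→{1,3}; (7,7)→{6,7,8}; (9,6)→{5,6,7}. Safe: 4. Place at column 4.
Columns [3, 9, 2, 5, 8, 1, 7, 4, 6], r−c [-2, -7, 1, -1, -3, 5, 0, 4, 3], r+c [4, 11, 5, 9, 13, 7, 14, 12, 15] are all distinct, so no two queens attack.

(1,3) (2,9) (3,2) (4,5) (5,8) (6,1) (7,7) (8,4) (9,6)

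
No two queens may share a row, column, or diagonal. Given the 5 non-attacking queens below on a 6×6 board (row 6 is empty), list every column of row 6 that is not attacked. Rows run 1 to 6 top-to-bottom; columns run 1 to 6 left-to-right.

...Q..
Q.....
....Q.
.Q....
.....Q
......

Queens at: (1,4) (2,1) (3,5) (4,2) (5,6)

(1,4) attacks row 6 at column 4.
(2,1) attacks row 6 at column 1 and diagonals 5.
(3,5) attacks row 6 at column 5 and diagonals 2.
(4,2) attacks row 6 at column 2 and diagonals 4.
(5,6) attacks row 6 at column 6 and diagonals 5.
Attacked columns: {1, 2, 4, 5, 6}. Safe: {3}.

columns 3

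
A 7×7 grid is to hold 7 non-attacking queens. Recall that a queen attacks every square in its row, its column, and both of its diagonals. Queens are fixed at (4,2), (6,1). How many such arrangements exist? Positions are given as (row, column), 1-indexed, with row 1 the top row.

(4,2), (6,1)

2

Branch on row 1: col 3 → 0; col 4 → 1; col 7 → 1.
Sum: 0 + 1 + 1 = 2.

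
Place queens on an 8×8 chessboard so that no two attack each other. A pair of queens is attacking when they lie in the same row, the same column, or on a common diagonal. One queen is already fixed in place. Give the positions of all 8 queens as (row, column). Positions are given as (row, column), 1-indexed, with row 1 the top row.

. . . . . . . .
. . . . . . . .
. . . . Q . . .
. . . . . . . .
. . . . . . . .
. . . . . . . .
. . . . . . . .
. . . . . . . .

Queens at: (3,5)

Row 1: attacked by (3,5)→{3,5,7}. Safe: 1, 2, 4, 6, 8. Place at column 1.
Row 2: attacked by (1,1)→{1,2}; (3,5)→{4,5,6}. Safe: 3, 7, 8. Place at column 7.
Row 4: attacked by (1,1)→{1,4}; (2,7)→{5,7}; (3,5)→{4,5,6}. Safe: 2, 3, 8. Place at column 8.
Row 5: attacked by (1,1)→{1,5}; (2,7)→{4,7}; (3,5)→{3,5,7}; (4,8)→{7,8}. Safe: 2, 6. Place at column 2.
Row 6: attacked by (1,1)→{1,6}; (2,7)→{3,7}; (3,5)→{2,5,8}; (4,8)→{6,8}; (5,2)→{1,2,3}. Safe: 4. Place at column 4.
Row 7: attacked by (1,1)→{1,7}; (2,7)→{2,7}; (3,5)→{1,5}; (4,8)→{5,8}; (5,2)→{2,4}; (6,4)→{3,4,5}. Safe: 6. Place at column 6.
Row 8: attacked by (1,1)→{1,8}; (2,7)→{1,7}; (3,5)→{5}; (4,8)→{4,8}; (5,2)→{2,5}; (6,4)→{2,4,6}; (7,6)→{5,6,7}. Safe: 3. Place at column 3.
Columns [1, 7, 5, 8, 2, 4, 6, 3], r−c [0, -5, -2, -4, 3, 2, 1, 5], r+c [2, 9, 8, 12, 7, 10, 13, 11] are all distinct, so no two queens attack.

(1,1) (2,7) (3,5) (4,8) (5,2) (6,4) (7,6) (8,3)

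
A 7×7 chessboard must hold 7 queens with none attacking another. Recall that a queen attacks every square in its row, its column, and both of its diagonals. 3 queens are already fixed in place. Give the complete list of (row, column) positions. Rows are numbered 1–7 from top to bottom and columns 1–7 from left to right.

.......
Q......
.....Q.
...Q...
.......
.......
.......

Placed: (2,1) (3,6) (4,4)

Row 1: attacked by (2,1)→{1,2}; (3,6)→{4,6}; (4,4)→{1,4,7}. Safe: 3, 5. Place at column 3.
Row 5: attacked by (1,3)→{3,7}; (2,1)→{1,4}; (3,6)→{4,6}; (4,4)→{3,4,5}. Safe: 2. Place at column 2.
Row 6: attacked by (1,3)→{3}; (2,1)→{1,5}; (3,6)→{3,6}; (4,4)→{2,4,6}; (5,2)→{1,2,3}. Safe: 7. Place at column 7.
Row 7: attacked by (1,3)→{3}; (2,1)→{1,6}; (3,6)→{2,6}; (4,4)→{1,4,7}; (5,2)→{2,4}; (6,7)→{6,7}. Safe: 5. Place at column 5.
Columns [3, 1, 6, 4, 2, 7, 5], r−c [-2, 1, -3, 0, 3, -1, 2], r+c [4, 3, 9, 8, 7, 13, 12] are all distinct, so no two queens attack.

(1,3) (2,1) (3,6) (4,4) (5,2) (6,7) (7,5)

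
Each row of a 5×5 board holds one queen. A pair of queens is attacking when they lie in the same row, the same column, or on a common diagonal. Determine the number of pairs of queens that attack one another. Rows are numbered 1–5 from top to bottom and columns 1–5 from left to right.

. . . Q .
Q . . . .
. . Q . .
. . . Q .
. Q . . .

Same column: (1,4)–(4,4) (column 4).
Same diagonal: (3,3)–(4,4) (|3−4| = |3−4| = 1).
Total attacking pairs: 2.

2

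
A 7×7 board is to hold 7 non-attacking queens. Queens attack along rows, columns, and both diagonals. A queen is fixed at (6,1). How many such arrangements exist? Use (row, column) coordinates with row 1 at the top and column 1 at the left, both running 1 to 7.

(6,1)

Branch on row 1: col 2 → 1; col 3 → 1; col 4 → 2; col 5 → 2; col 7 → 1.
Sum: 1 + 1 + 2 + 2 + 1 = 7.

7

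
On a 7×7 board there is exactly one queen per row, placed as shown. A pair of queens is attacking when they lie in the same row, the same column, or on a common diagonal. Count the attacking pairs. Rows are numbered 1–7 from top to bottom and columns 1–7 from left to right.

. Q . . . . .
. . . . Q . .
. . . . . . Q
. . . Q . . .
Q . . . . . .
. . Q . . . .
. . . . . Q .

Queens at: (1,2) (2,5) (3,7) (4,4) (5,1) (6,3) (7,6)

0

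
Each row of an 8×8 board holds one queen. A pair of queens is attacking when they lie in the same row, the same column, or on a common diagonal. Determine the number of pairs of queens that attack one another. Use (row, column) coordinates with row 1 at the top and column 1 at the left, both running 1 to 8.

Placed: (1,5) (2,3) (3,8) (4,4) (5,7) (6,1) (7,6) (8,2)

0

All columns are distinct and no two queens satisfy |Δrow| = |Δcol|, so no pair attacks.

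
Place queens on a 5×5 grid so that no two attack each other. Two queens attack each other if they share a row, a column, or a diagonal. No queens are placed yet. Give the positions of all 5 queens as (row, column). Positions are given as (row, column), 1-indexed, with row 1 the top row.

Row 1: Safe: 1, 2, 3, 4, 5. Place at column 2.
Row 2: attacked by (1,2)→{1,2,3}. Safe: 4, 5. Place at column 5.
Row 3: attacked by (1,2)→{2,4}; (2,5)→{4,5}. Safe: 1, 3. Place at column 3.
Row 4: attacked by (1,2)→{2,5}; (2,5)→{3,5}; (3,3)→{2,3,4}. Safe: 1. Place at column 1.
Row 5: attacked by (1,2)→{2}; (2,5)→{2,5}; (3,3)→{1,3,5}; (4,1)→{1,2}. Safe: 4. Place at column 4.
Columns [2, 5, 3, 1, 4], r−c [-1, -3, 0, 3, 1], r+c [3, 7, 6, 5, 9] are all distinct, so no two queens attack.

(1,2) (2,5) (3,3) (4,1) (5,4)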